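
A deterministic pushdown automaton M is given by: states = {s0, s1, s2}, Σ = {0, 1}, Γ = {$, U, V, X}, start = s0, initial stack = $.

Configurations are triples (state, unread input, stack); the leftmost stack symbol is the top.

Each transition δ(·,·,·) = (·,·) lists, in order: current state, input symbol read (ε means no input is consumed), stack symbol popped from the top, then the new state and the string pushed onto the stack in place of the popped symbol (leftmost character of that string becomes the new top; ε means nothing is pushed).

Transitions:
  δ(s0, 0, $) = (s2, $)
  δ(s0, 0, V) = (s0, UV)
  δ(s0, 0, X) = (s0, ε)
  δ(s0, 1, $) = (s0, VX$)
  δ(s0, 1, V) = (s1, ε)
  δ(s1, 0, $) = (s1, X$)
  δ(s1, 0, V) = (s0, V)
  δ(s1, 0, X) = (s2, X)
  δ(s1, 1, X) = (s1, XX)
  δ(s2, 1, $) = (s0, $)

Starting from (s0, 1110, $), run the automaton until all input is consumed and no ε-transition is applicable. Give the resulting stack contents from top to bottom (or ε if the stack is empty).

XX$

(s0, 1110, $)
  read 1, top $: go to s0, push VX$ → (s0, 110, VX$)
  read 1, top V: go to s1, push ε → (s1, 10, X$)
  read 1, top X: go to s1, push XX → (s1, 0, XX$)
  read 0, top X: go to s2, push X → (s2, ε, XX$)
All input consumed in state s2 with stack XX$.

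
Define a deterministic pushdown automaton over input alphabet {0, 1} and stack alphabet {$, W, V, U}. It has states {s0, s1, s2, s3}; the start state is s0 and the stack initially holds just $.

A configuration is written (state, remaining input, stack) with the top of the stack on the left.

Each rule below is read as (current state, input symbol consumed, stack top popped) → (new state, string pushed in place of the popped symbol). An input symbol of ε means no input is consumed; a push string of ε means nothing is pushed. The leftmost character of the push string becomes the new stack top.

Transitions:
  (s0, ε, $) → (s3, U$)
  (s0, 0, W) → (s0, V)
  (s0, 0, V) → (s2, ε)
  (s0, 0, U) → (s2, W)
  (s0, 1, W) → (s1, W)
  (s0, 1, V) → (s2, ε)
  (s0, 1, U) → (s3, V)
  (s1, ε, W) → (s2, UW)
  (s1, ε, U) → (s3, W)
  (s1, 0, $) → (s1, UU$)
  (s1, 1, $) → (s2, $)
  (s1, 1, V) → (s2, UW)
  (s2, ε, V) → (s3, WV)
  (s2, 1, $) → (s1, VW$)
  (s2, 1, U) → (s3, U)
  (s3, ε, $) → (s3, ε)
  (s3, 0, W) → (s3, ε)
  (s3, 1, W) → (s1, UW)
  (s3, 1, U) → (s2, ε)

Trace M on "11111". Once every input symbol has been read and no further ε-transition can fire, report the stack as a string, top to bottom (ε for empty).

(s0, 11111, $)
  ε-move, top $: go to s3, push U$ → (s3, 11111, U$)
  read 1, top U: go to s2, push ε → (s2, 1111, $)
  read 1, top $: go to s1, push VW$ → (s1, 111, VW$)
  read 1, top V: go to s2, push UW → (s2, 11, UWW$)
  read 1, top U: go to s3, push U → (s3, 1, UWW$)
  read 1, top U: go to s2, push ε → (s2, ε, WW$)
All input consumed in state s2 with stack WW$.

WW$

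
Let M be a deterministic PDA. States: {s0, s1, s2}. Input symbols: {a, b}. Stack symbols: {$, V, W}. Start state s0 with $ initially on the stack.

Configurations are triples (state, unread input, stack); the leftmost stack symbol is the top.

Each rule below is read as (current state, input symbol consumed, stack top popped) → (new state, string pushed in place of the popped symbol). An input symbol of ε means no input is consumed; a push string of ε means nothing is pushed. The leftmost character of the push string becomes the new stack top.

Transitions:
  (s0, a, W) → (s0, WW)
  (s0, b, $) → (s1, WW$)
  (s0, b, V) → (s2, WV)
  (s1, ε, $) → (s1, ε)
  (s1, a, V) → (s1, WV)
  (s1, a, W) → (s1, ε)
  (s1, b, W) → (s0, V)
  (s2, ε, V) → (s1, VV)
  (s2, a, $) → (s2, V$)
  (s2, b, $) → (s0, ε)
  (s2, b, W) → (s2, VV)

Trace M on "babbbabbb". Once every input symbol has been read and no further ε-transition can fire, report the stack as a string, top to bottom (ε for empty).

(s0, babbbabbb, $)
  read b, top $: go to s1, push WW$ → (s1, abbbabbb, WW$)
  read a, top W: go to s1, push ε → (s1, bbbabbb, W$)
  read b, top W: go to s0, push V → (s0, bbabbb, V$)
  read b, top V: go to s2, push WV → (s2, babbb, WV$)
  read b, top W: go to s2, push VV → (s2, abbb, VVV$)
  ε-move, top V: go to s1, push VV → (s1, abbb, VVVV$)
  read a, top V: go to s1, push WV → (s1, bbb, WVVVV$)
  read b, top W: go to s0, push V → (s0, bb, VVVVV$)
  read b, top V: go to s2, push WV → (s2, b, WVVVVV$)
  read b, top W: go to s2, push VV → (s2, ε, VVVVVVV$)
  ε-move, top V: go to s1, push VV → (s1, ε, VVVVVVVV$)
All input consumed in state s1 with stack VVVVVVVV$.

VVVVVVVV$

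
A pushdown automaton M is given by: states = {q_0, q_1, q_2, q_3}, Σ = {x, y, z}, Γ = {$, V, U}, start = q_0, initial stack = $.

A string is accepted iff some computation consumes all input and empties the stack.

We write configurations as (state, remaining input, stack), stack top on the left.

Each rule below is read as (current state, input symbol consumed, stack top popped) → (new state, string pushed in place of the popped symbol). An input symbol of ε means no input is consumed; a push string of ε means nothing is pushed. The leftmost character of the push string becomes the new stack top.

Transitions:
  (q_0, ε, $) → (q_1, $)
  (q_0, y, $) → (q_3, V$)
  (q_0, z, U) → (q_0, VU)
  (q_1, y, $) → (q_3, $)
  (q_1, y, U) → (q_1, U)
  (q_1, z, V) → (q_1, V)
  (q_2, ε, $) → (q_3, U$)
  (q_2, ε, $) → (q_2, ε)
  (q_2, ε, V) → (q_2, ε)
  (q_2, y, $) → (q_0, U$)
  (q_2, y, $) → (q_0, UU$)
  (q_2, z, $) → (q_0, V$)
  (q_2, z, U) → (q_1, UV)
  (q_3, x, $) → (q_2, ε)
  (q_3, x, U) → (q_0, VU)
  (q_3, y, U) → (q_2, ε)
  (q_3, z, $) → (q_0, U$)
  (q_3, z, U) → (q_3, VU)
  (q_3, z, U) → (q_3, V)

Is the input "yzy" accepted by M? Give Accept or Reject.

Reject

No computation consumes all input and empties the stack.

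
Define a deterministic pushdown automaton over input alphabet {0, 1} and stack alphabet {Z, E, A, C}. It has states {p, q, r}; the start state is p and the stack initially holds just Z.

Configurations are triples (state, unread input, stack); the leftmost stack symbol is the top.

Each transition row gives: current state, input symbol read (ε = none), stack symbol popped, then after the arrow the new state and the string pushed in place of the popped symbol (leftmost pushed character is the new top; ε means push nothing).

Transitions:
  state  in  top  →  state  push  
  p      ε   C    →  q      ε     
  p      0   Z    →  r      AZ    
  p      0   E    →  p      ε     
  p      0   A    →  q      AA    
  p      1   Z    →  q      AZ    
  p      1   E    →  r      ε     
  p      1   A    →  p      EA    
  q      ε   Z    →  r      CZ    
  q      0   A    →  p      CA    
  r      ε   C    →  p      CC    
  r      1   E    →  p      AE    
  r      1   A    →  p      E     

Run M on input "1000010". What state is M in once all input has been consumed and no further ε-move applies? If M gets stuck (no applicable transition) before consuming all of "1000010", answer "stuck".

stuck

(p, 1000010, Z) ⊢ (q, 000010, AZ) ⊢ (p, 00010, CAZ) ⊢ (q, 00010, AZ) ⊢ (p, 0010, CAZ) ⊢ (q, 0010, AZ) ⊢ (p, 010, CAZ) ⊢ (q, 010, AZ) ⊢ (p, 10, CAZ) ⊢ (q, 10, AZ)
No transition for (q, 1, top A); M blocks with input 10 remaining.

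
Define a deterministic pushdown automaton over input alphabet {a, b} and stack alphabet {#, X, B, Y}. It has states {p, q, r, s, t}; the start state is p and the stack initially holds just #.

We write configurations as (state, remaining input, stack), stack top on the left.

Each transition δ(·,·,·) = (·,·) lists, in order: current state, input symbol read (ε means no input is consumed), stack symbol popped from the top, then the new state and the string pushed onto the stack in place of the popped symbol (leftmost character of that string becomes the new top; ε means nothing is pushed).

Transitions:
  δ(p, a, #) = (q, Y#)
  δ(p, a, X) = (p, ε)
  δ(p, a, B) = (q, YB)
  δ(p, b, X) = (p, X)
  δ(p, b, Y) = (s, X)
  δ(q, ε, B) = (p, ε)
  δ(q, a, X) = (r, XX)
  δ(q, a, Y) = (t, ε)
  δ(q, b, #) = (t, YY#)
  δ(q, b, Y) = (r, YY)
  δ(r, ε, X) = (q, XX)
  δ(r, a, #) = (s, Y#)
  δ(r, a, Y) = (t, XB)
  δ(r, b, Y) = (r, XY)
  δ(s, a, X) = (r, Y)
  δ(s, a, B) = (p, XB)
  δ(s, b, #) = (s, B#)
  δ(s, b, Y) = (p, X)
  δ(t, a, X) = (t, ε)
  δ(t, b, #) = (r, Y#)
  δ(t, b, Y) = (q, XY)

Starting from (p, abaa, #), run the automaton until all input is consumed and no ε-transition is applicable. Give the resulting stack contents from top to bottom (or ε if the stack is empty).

(p, abaa, #) ⊢ (q, baa, Y#) ⊢ (r, aa, YY#) ⊢ (t, a, XBY#) ⊢ (t, ε, BY#)
All input consumed in state t with stack BY#.

BY#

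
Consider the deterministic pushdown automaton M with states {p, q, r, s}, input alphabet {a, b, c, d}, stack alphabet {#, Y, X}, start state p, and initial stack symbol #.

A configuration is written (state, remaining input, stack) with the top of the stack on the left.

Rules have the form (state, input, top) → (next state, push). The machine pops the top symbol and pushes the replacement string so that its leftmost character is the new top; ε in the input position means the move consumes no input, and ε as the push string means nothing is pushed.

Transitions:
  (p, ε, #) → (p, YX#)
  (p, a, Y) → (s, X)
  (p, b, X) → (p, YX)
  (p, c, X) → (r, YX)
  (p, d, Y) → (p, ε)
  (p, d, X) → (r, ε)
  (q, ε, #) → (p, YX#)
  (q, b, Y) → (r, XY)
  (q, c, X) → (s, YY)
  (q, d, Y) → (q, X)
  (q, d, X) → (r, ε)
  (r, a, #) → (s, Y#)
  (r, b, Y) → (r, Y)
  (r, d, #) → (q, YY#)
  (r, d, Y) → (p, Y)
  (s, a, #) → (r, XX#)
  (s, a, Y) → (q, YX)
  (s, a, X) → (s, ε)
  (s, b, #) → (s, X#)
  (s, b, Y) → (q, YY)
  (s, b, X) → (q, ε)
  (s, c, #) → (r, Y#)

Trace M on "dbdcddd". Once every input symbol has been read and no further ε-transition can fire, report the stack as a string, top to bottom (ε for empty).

#

(p, dbdcddd, #)
  ε-move, top #: go to p, push YX# → (p, dbdcddd, YX#)
  read d, top Y: go to p, push ε → (p, bdcddd, X#)
  read b, top X: go to p, push YX → (p, dcddd, YX#)
  read d, top Y: go to p, push ε → (p, cddd, X#)
  read c, top X: go to r, push YX → (r, ddd, YX#)
  read d, top Y: go to p, push Y → (p, dd, YX#)
  read d, top Y: go to p, push ε → (p, d, X#)
  read d, top X: go to r, push ε → (r, ε, #)
All input consumed in state r with stack #.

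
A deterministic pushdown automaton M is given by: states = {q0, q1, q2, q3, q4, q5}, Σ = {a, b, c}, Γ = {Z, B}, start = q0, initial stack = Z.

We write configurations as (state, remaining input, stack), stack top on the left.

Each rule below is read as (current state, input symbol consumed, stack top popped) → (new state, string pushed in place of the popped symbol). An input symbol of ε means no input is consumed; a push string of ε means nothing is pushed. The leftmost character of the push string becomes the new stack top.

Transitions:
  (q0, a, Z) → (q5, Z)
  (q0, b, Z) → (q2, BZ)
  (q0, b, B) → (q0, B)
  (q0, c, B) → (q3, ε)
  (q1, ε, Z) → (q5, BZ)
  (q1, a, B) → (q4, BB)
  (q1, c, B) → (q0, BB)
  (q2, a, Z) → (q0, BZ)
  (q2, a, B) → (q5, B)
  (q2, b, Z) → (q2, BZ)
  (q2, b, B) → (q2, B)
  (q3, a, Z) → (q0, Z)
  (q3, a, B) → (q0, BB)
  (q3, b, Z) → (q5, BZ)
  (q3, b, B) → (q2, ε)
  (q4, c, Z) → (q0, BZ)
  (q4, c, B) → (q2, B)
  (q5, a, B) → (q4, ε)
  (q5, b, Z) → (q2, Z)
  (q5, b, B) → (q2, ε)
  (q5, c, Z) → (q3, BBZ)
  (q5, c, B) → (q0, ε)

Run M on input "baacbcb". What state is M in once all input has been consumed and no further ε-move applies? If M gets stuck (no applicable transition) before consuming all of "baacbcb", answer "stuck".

(q0, baacbcb, Z) ⊢ (q2, aacbcb, BZ) ⊢ (q5, acbcb, BZ) ⊢ (q4, cbcb, Z) ⊢ (q0, bcb, BZ) ⊢ (q0, cb, BZ) ⊢ (q3, b, Z) ⊢ (q5, ε, BZ)
All input consumed; M is in state q5.

q5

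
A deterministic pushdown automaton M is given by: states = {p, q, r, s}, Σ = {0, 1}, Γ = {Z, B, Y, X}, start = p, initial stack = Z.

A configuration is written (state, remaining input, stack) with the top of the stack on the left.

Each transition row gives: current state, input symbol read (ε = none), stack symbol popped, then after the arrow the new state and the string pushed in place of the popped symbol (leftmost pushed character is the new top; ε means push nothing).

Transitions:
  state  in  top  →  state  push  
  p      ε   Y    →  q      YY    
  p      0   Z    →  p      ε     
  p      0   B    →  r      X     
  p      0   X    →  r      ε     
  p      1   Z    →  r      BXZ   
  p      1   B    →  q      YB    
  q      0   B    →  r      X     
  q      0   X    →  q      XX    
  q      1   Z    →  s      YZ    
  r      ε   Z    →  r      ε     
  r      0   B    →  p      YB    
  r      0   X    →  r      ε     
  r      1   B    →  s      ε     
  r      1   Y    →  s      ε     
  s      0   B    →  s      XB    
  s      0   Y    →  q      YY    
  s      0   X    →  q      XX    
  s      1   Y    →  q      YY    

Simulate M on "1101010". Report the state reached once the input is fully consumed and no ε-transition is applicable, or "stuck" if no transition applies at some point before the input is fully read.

stuck

(p, 1101010, Z)
  read 1, top Z: go to r, push BXZ → (r, 101010, BXZ)
  read 1, top B: go to s, push ε → (s, 01010, XZ)
  read 0, top X: go to q, push XX → (q, 1010, XXZ)
No transition for (q, 1, top X); M blocks with input 1010 remaining.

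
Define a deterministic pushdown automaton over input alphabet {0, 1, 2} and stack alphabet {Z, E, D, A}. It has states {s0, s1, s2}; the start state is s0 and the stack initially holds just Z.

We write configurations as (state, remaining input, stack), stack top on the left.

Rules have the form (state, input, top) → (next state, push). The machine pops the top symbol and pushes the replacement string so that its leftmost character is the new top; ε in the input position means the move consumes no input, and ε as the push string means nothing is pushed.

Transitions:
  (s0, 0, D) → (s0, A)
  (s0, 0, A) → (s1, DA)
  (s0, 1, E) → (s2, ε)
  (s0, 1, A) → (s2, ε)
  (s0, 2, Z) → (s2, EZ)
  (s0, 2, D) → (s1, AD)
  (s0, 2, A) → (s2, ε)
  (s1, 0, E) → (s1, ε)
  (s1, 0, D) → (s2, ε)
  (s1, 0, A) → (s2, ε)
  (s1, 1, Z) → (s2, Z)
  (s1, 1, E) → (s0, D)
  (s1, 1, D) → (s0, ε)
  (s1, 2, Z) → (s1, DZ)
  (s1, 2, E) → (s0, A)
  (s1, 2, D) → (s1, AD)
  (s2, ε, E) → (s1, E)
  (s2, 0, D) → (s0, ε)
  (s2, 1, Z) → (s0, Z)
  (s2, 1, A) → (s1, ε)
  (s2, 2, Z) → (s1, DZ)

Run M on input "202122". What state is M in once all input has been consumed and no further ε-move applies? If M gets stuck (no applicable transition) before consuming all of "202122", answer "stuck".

s0

(s0, 202122, Z)
  read 2, top Z: go to s2, push EZ → (s2, 02122, EZ)
  ε-move, top E: go to s1, push E → (s1, 02122, EZ)
  read 0, top E: go to s1, push ε → (s1, 2122, Z)
  read 2, top Z: go to s1, push DZ → (s1, 122, DZ)
  read 1, top D: go to s0, push ε → (s0, 22, Z)
  read 2, top Z: go to s2, push EZ → (s2, 2, EZ)
  ε-move, top E: go to s1, push E → (s1, 2, EZ)
  read 2, top E: go to s0, push A → (s0, ε, AZ)
All input consumed; M is in state s0.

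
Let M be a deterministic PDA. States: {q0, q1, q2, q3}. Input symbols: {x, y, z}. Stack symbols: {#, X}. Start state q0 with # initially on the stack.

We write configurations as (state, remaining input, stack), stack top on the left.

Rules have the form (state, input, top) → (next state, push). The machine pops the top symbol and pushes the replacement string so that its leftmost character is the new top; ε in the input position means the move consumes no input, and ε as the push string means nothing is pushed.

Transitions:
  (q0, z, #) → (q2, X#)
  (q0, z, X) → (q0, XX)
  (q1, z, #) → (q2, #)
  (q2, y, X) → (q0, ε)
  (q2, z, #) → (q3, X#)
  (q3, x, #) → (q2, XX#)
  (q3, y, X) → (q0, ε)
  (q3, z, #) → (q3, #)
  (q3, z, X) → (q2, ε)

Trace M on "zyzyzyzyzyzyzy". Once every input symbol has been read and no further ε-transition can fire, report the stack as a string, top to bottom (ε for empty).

#

(q0, zyzyzyzyzyzyzy, #)
  read z, top #: go to q2, push X# → (q2, yzyzyzyzyzyzy, X#)
  read y, top X: go to q0, push ε → (q0, zyzyzyzyzyzy, #)
  read z, top #: go to q2, push X# → (q2, yzyzyzyzyzy, X#)
  read y, top X: go to q0, push ε → (q0, zyzyzyzyzy, #)
  read z, top #: go to q2, push X# → (q2, yzyzyzyzy, X#)
  read y, top X: go to q0, push ε → (q0, zyzyzyzy, #)
  read z, top #: go to q2, push X# → (q2, yzyzyzy, X#)
  read y, top X: go to q0, push ε → (q0, zyzyzy, #)
  read z, top #: go to q2, push X# → (q2, yzyzy, X#)
  read y, top X: go to q0, push ε → (q0, zyzy, #)
  read z, top #: go to q2, push X# → (q2, yzy, X#)
  read y, top X: go to q0, push ε → (q0, zy, #)
  read z, top #: go to q2, push X# → (q2, y, X#)
  read y, top X: go to q0, push ε → (q0, ε, #)
All input consumed in state q0 with stack #.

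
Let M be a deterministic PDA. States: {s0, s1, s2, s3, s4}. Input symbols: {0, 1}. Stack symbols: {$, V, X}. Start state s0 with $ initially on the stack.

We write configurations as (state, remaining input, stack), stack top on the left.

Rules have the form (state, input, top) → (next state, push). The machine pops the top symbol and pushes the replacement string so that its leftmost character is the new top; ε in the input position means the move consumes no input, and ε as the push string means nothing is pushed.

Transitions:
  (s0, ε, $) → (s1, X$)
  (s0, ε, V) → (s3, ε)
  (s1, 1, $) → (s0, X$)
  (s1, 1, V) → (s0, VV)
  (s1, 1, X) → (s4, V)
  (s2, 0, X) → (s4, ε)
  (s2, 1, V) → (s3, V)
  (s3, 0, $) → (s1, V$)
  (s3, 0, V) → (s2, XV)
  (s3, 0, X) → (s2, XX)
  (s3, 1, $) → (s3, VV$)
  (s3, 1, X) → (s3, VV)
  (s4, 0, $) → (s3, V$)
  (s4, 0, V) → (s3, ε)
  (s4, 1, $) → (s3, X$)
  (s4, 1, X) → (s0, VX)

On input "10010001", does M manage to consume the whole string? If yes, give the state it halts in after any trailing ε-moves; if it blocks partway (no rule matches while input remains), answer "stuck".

(s0, 10010001, $)
  ε-move, top $: go to s1, push X$ → (s1, 10010001, X$)
  read 1, top X: go to s4, push V → (s4, 0010001, V$)
  read 0, top V: go to s3, push ε → (s3, 010001, $)
  read 0, top $: go to s1, push V$ → (s1, 10001, V$)
  read 1, top V: go to s0, push VV → (s0, 0001, VV$)
  ε-move, top V: go to s3, push ε → (s3, 0001, V$)
  read 0, top V: go to s2, push XV → (s2, 001, XV$)
  read 0, top X: go to s4, push ε → (s4, 01, V$)
  read 0, top V: go to s3, push ε → (s3, 1, $)
  read 1, top $: go to s3, push VV$ → (s3, ε, VV$)
All input consumed; M is in state s3.

s3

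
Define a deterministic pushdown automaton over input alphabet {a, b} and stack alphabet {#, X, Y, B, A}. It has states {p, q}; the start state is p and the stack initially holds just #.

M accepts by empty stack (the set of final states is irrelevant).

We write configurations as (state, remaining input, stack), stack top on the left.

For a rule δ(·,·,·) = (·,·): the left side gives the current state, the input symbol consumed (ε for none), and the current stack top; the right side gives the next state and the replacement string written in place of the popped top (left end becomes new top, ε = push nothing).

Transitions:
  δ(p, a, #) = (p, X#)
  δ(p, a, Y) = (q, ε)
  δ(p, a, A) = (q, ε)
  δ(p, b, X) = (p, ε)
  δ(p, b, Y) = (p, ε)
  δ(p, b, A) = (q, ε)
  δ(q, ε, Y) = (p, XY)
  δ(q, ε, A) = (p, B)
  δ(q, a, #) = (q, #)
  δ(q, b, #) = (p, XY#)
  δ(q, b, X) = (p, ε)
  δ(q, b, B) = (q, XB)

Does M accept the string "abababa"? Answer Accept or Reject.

(p, abababa, #)
  read a, top #: go to p, push X# → (p, bababa, X#)
  read b, top X: go to p, push ε → (p, ababa, #)
  read a, top #: go to p, push X# → (p, baba, X#)
  read b, top X: go to p, push ε → (p, aba, #)
  read a, top #: go to p, push X# → (p, ba, X#)
  read b, top X: go to p, push ε → (p, a, #)
  read a, top #: go to p, push X# → (p, ε, X#)
All input consumed; stack is X#, not empty, and no further ε-move applies.

Reject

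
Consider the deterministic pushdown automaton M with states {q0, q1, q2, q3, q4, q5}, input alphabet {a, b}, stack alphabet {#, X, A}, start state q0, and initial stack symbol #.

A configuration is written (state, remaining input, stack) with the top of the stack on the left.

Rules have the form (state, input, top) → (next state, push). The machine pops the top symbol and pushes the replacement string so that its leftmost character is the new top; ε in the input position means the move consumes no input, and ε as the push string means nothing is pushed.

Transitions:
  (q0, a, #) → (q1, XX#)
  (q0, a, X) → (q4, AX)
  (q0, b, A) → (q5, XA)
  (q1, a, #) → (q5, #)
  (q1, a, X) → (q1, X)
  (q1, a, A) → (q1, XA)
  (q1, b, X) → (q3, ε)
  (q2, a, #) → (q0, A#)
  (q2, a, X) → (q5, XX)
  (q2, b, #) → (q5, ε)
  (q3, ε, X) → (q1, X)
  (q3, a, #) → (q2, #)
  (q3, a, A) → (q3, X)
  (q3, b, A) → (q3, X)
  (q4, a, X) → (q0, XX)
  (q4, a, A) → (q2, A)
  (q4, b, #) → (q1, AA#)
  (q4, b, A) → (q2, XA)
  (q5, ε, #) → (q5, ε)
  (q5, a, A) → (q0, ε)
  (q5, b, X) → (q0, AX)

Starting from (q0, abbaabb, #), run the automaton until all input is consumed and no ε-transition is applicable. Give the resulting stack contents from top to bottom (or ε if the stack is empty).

AXA#

(q0, abbaabb, #) ⊢ (q1, bbaabb, XX#) ⊢ (q3, baabb, X#) ⊢ (q1, baabb, X#) ⊢ (q3, aabb, #) ⊢ (q2, abb, #) ⊢ (q0, bb, A#) ⊢ (q5, b, XA#) ⊢ (q0, ε, AXA#)
All input consumed in state q0 with stack AXA#.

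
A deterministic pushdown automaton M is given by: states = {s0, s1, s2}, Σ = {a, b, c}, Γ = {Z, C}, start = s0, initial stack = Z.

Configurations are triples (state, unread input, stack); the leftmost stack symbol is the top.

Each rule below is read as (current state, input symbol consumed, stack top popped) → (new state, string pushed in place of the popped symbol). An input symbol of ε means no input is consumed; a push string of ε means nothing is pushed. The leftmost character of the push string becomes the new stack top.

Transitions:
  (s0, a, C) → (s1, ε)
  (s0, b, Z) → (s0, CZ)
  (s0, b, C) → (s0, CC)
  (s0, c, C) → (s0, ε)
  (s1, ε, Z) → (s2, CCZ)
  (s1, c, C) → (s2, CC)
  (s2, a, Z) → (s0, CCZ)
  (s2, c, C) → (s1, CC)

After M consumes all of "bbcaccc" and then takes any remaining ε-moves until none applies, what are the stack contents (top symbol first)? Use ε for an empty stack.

(s0, bbcaccc, Z)
  read b, top Z: go to s0, push CZ → (s0, bcaccc, CZ)
  read b, top C: go to s0, push CC → (s0, caccc, CCZ)
  read c, top C: go to s0, push ε → (s0, accc, CZ)
  read a, top C: go to s1, push ε → (s1, ccc, Z)
  ε-move, top Z: go to s2, push CCZ → (s2, ccc, CCZ)
  read c, top C: go to s1, push CC → (s1, cc, CCCZ)
  read c, top C: go to s2, push CC → (s2, c, CCCCZ)
  read c, top C: go to s1, push CC → (s1, ε, CCCCCZ)
All input consumed in state s1 with stack CCCCCZ.

CCCCCZ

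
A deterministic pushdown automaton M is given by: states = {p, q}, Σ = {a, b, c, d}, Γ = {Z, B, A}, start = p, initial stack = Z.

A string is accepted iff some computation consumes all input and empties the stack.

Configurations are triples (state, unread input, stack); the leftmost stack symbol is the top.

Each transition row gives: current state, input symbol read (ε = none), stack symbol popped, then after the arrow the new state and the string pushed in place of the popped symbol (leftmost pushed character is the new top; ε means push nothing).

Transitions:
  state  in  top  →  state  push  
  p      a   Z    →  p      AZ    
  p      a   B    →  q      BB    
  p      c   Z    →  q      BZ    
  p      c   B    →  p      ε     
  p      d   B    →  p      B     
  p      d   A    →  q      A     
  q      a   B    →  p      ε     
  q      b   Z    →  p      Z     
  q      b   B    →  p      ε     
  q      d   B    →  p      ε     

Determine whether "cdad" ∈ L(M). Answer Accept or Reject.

Reject

(p, cdad, Z)
  read c, top Z: go to q, push BZ → (q, dad, BZ)
  read d, top B: go to p, push ε → (p, ad, Z)
  read a, top Z: go to p, push AZ → (p, d, AZ)
  read d, top A: go to q, push A → (q, ε, AZ)
All input consumed; stack is AZ, not empty, and no further ε-move applies.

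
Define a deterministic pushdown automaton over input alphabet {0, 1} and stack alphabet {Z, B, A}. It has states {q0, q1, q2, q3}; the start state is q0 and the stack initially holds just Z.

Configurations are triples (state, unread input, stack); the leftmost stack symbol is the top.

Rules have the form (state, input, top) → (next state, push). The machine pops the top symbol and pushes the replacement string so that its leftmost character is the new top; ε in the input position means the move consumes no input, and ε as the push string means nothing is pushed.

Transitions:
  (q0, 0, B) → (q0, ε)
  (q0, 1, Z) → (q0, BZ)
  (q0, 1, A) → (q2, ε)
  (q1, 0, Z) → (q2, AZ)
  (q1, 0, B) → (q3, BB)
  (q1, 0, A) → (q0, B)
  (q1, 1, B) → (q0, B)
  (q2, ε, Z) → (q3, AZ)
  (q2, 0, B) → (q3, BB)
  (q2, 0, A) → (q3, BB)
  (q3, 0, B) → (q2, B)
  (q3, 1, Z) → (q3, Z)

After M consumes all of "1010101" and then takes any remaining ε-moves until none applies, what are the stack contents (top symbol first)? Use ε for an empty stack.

BZ

(q0, 1010101, Z)
  read 1, top Z: go to q0, push BZ → (q0, 010101, BZ)
  read 0, top B: go to q0, push ε → (q0, 10101, Z)
  read 1, top Z: go to q0, push BZ → (q0, 0101, BZ)
  read 0, top B: go to q0, push ε → (q0, 101, Z)
  read 1, top Z: go to q0, push BZ → (q0, 01, BZ)
  read 0, top B: go to q0, push ε → (q0, 1, Z)
  read 1, top Z: go to q0, push BZ → (q0, ε, BZ)
All input consumed in state q0 with stack BZ.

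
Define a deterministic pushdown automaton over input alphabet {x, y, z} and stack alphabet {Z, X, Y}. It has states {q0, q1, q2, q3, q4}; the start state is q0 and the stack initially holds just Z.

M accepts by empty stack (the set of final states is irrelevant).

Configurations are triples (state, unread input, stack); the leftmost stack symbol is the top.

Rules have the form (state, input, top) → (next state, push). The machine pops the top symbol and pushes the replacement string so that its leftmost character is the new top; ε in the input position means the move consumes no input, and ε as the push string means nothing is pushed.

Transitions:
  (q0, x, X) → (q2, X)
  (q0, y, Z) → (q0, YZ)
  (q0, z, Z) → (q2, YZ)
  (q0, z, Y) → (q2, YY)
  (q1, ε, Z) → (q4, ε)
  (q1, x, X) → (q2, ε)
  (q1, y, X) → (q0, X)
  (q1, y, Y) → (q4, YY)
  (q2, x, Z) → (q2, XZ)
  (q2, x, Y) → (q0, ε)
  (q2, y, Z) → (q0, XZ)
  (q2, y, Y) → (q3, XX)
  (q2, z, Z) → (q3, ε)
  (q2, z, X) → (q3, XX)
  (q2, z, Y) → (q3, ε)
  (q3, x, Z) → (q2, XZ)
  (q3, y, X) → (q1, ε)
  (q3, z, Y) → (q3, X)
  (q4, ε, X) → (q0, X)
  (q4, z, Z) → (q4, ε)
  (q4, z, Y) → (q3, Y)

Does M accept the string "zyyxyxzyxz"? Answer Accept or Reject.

Accept

(q0, zyyxyxzyxz, Z)
  read z, top Z: go to q2, push YZ → (q2, yyxyxzyxz, YZ)
  read y, top Y: go to q3, push XX → (q3, yxyxzyxz, XXZ)
  read y, top X: go to q1, push ε → (q1, xyxzyxz, XZ)
  read x, top X: go to q2, push ε → (q2, yxzyxz, Z)
  read y, top Z: go to q0, push XZ → (q0, xzyxz, XZ)
  read x, top X: go to q2, push X → (q2, zyxz, XZ)
  read z, top X: go to q3, push XX → (q3, yxz, XXZ)
  read y, top X: go to q1, push ε → (q1, xz, XZ)
  read x, top X: go to q2, push ε → (q2, z, Z)
  read z, top Z: go to q3, push ε → (q3, ε, ε)
All input consumed and the stack is empty.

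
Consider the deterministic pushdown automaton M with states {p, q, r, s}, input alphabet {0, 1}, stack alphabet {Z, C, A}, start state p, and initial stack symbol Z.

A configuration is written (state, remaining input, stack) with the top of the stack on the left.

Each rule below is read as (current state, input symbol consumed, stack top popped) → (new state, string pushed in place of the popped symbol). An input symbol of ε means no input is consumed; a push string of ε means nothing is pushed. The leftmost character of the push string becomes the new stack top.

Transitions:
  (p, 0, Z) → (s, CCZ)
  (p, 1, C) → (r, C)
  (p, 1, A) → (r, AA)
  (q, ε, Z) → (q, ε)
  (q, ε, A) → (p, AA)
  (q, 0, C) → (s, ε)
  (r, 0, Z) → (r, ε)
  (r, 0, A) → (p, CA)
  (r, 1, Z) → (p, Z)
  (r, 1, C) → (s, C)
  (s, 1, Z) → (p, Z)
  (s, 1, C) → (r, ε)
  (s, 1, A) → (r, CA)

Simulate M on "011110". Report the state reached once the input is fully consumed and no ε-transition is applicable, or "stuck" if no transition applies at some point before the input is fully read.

(p, 011110, Z)
  read 0, top Z: go to s, push CCZ → (s, 11110, CCZ)
  read 1, top C: go to r, push ε → (r, 1110, CZ)
  read 1, top C: go to s, push C → (s, 110, CZ)
  read 1, top C: go to r, push ε → (r, 10, Z)
  read 1, top Z: go to p, push Z → (p, 0, Z)
  read 0, top Z: go to s, push CCZ → (s, ε, CCZ)
All input consumed; M is in state s.

s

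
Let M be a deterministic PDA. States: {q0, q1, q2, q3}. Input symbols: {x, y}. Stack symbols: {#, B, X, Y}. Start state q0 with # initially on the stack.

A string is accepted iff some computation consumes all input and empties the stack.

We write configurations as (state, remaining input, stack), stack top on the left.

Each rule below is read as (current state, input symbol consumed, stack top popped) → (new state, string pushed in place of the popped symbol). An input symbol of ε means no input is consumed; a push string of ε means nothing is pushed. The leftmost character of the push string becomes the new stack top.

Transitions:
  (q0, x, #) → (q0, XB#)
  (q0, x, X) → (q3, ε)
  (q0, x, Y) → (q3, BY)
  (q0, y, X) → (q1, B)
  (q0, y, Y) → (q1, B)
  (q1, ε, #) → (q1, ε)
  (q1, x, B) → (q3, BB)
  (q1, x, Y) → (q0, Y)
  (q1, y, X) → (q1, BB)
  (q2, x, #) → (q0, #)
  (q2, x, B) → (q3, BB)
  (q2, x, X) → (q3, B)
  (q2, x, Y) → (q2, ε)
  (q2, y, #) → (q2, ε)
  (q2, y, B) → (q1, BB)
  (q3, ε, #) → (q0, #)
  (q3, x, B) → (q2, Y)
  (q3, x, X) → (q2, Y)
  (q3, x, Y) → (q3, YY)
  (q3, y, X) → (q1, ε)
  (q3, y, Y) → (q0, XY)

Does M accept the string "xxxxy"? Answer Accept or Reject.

(q0, xxxxy, #) ⊢ (q0, xxxy, XB#) ⊢ (q3, xxy, B#) ⊢ (q2, xy, Y#) ⊢ (q2, y, #) ⊢ (q2, ε, ε)
All input consumed and the stack is empty.

Accept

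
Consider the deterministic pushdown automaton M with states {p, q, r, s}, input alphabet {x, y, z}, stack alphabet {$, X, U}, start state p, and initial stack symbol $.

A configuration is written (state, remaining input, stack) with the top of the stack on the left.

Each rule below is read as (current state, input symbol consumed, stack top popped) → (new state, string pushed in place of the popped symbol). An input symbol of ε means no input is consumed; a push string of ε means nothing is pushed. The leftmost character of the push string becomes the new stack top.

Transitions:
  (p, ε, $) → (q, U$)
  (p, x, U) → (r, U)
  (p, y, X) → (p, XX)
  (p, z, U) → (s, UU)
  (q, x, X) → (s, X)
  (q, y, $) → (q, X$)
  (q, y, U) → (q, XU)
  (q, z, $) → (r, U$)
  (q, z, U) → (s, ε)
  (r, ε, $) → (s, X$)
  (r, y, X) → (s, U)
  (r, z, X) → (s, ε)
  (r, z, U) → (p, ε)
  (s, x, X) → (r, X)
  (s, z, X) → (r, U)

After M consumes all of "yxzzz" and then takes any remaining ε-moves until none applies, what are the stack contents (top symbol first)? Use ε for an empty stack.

(p, yxzzz, $)
  ε-move, top $: go to q, push U$ → (q, yxzzz, U$)
  read y, top U: go to q, push XU → (q, xzzz, XU$)
  read x, top X: go to s, push X → (s, zzz, XU$)
  read z, top X: go to r, push U → (r, zz, UU$)
  read z, top U: go to p, push ε → (p, z, U$)
  read z, top U: go to s, push UU → (s, ε, UU$)
All input consumed in state s with stack UU$.

UU$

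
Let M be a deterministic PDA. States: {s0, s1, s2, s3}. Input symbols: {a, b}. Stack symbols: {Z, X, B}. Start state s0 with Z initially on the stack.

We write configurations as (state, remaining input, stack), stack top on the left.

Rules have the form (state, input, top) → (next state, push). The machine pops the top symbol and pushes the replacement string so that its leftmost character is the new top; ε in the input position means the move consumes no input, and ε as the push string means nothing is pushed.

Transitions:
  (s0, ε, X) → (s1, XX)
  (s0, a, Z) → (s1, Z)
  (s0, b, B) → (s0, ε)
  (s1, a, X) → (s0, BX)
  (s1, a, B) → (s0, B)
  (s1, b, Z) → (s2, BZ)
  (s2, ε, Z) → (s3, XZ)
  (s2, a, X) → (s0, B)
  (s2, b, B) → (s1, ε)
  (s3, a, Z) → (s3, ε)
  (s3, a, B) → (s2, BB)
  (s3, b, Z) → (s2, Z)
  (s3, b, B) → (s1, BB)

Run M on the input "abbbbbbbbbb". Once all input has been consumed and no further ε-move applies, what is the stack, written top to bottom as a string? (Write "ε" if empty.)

(s0, abbbbbbbbbb, Z) ⊢ (s1, bbbbbbbbbb, Z) ⊢ (s2, bbbbbbbbb, BZ) ⊢ (s1, bbbbbbbb, Z) ⊢ (s2, bbbbbbb, BZ) ⊢ (s1, bbbbbb, Z) ⊢ (s2, bbbbb, BZ) ⊢ (s1, bbbb, Z) ⊢ (s2, bbb, BZ) ⊢ (s1, bb, Z) ⊢ (s2, b, BZ) ⊢ (s1, ε, Z)
All input consumed in state s1 with stack Z.

Z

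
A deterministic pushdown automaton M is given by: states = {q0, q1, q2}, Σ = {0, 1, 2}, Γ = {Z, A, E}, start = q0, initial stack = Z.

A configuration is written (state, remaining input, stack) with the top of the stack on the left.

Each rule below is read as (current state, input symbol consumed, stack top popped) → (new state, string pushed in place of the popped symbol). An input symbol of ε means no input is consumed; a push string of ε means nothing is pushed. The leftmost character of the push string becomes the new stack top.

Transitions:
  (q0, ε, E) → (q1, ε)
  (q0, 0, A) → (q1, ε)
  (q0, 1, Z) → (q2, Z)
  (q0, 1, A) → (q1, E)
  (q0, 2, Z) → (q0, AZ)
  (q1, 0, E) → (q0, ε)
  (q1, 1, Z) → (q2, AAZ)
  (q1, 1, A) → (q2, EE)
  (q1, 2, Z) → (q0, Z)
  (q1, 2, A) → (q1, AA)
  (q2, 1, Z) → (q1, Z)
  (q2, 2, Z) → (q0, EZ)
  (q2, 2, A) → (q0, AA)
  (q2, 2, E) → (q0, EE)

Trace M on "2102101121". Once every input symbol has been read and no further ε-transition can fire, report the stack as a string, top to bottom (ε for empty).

(q0, 2102101121, Z)
  read 2, top Z: go to q0, push AZ → (q0, 102101121, AZ)
  read 1, top A: go to q1, push E → (q1, 02101121, EZ)
  read 0, top E: go to q0, push ε → (q0, 2101121, Z)
  read 2, top Z: go to q0, push AZ → (q0, 101121, AZ)
  read 1, top A: go to q1, push E → (q1, 01121, EZ)
  read 0, top E: go to q0, push ε → (q0, 1121, Z)
  read 1, top Z: go to q2, push Z → (q2, 121, Z)
  read 1, top Z: go to q1, push Z → (q1, 21, Z)
  read 2, top Z: go to q0, push Z → (q0, 1, Z)
  read 1, top Z: go to q2, push Z → (q2, ε, Z)
All input consumed in state q2 with stack Z.

Z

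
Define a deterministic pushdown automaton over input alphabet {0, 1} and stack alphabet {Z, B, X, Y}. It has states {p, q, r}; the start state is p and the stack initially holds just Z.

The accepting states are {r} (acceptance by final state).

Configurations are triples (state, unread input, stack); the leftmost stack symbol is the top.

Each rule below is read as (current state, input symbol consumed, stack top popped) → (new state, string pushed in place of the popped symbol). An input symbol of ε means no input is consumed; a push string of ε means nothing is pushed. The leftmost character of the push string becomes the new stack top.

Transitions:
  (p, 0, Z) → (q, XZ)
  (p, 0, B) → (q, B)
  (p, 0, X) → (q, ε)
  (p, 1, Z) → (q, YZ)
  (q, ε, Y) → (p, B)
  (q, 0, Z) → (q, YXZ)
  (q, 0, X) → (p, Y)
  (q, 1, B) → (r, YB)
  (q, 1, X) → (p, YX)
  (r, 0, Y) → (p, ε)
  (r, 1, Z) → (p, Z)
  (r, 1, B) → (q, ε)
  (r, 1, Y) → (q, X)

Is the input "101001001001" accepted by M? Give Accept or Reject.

Accept

(p, 101001001001, Z)
  read 1, top Z: go to q, push YZ → (q, 01001001001, YZ)
  ε-move, top Y: go to p, push B → (p, 01001001001, BZ)
  read 0, top B: go to q, push B → (q, 1001001001, BZ)
  read 1, top B: go to r, push YB → (r, 001001001, YBZ)
  read 0, top Y: go to p, push ε → (p, 01001001, BZ)
  read 0, top B: go to q, push B → (q, 1001001, BZ)
  read 1, top B: go to r, push YB → (r, 001001, YBZ)
  read 0, top Y: go to p, push ε → (p, 01001, BZ)
  read 0, top B: go to q, push B → (q, 1001, BZ)
  read 1, top B: go to r, push YB → (r, 001, YBZ)
  read 0, top Y: go to p, push ε → (p, 01, BZ)
  read 0, top B: go to q, push B → (q, 1, BZ)
  read 1, top B: go to r, push YB → (r, ε, YBZ)
All input consumed; state r ∈ F.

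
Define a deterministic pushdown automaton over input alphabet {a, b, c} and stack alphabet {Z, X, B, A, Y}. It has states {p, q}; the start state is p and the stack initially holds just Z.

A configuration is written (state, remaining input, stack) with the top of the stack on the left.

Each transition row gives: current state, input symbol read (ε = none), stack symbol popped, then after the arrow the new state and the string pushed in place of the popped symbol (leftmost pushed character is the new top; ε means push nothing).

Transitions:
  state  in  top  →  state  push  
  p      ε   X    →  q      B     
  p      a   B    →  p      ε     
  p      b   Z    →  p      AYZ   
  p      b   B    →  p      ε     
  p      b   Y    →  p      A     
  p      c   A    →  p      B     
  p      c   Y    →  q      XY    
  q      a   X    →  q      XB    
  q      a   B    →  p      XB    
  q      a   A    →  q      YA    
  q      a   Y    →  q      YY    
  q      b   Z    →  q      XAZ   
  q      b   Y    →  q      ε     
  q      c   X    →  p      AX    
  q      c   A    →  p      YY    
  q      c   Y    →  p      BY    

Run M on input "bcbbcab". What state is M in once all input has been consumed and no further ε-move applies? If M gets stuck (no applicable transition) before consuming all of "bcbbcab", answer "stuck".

p

(p, bcbbcab, Z) ⊢ (p, cbbcab, AYZ) ⊢ (p, bbcab, BYZ) ⊢ (p, bcab, YZ) ⊢ (p, cab, AZ) ⊢ (p, ab, BZ) ⊢ (p, b, Z) ⊢ (p, ε, AYZ)
All input consumed; M is in state p.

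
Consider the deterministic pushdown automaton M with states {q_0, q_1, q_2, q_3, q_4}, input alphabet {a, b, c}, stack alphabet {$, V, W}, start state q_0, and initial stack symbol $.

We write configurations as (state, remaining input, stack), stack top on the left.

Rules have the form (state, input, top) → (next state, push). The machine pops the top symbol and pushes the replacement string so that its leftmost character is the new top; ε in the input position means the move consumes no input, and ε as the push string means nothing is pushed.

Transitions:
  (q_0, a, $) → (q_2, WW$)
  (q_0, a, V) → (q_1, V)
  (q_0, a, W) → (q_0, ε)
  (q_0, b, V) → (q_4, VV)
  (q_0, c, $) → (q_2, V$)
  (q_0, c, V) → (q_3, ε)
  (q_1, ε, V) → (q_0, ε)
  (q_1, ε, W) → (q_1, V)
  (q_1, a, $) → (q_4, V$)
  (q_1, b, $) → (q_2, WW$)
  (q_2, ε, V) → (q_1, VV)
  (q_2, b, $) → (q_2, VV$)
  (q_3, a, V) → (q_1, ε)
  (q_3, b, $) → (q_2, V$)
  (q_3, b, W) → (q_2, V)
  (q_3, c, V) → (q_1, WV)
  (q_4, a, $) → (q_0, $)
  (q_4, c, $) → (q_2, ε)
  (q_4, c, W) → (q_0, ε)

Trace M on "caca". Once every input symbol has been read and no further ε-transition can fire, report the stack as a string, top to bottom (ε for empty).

$

(q_0, caca, $)
  read c, top $: go to q_2, push V$ → (q_2, aca, V$)
  ε-move, top V: go to q_1, push VV → (q_1, aca, VV$)
  ε-move, top V: go to q_0, push ε → (q_0, aca, V$)
  read a, top V: go to q_1, push V → (q_1, ca, V$)
  ε-move, top V: go to q_0, push ε → (q_0, ca, $)
  read c, top $: go to q_2, push V$ → (q_2, a, V$)
  ε-move, top V: go to q_1, push VV → (q_1, a, VV$)
  ε-move, top V: go to q_0, push ε → (q_0, a, V$)
  read a, top V: go to q_1, push V → (q_1, ε, V$)
  ε-move, top V: go to q_0, push ε → (q_0, ε, $)
All input consumed in state q_0 with stack $.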